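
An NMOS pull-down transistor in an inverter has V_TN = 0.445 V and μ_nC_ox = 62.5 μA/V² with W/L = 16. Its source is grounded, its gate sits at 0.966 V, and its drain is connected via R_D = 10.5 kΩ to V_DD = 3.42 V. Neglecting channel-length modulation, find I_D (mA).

V_GS = V_G = 0.966 V, so V_ov = 0.966 − 0.445 = 0.521 V.
k_n = μ_nC_ox · (W/L) = 1 mA/V².
Assume saturation: I_D = ½ k_n V_ov² = 0.5 × 1 × 0.521² = 0.136 mA, giving V_DS = V_DD − I_D R_D = 3.42 − 0.136 × 10.5 = 1.99 V.
V_DS = 1.99 V ≥ V_ov = 0.521 V, confirming saturation.

I_D = 0.136 mA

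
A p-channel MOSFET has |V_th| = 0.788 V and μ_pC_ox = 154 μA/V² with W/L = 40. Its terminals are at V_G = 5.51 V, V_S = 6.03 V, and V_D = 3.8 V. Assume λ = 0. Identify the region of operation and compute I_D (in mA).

V_SG = V_S − V_G = 6.03 − 5.51 = 0.52 V; V_SD = V_S − V_D = 6.03 − 3.8 = 2.23 V.
V_SG = 0.52 V < |V_th| = 0.788 V, so the transistor is in cutoff.

Cutoff; I_D = 0 mA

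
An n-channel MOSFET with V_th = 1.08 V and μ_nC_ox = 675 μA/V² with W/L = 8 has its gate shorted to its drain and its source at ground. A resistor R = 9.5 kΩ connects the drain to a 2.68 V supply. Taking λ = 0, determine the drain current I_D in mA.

I_D = 0.144 mA

With gate tied to drain, V_GS = V_DS ≥ V_GS − V_th, so the device is in saturation.
k_n = μ_nC_ox · (W/L) = 5.4 mA/V².
KCL at the drain: ½ k_n (V_GS − V_th)² = (V_DD − V_GS)/R.
Let x = V_GS − 1.08. Then 25.7 x² + x − 1.6 = 0, giving x = 0.231 V (positive root), so V_GS = 1.31 V.
I_D = (V_DD − V_GS)/R = (2.68 − 1.31) / 9.5 = 0.144 mA.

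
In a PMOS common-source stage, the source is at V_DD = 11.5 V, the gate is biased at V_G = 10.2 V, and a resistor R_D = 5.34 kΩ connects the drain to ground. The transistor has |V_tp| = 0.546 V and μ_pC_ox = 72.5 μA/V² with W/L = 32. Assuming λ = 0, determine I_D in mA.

I_D = 0.659 mA

V_SG = V_DD − V_G = 11.5 − 10.2 = 1.3 V, so V_ov = 1.3 − 0.546 = 0.754 V.
k_p = μ_pC_ox · (W/L) = 2.32 mA/V².
Assume saturation: I_D = ½ k_p V_ov² = 0.5 × 2.32 × 0.754² = 0.659 mA, giving V_SD = V_DD − I_D R_D = 11.5 − 0.659 × 5.34 = 7.98 V.
V_SD = 7.98 V ≥ V_ov = 0.754 V, confirming saturation.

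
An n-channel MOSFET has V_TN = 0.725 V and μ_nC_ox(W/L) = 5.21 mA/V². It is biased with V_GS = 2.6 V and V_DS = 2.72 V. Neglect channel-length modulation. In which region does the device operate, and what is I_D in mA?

Saturation; I_D = 9.16 mA

V_ov = V_GS − V_TN = 2.6 − 0.725 = 1.88 V.
Since V_DS = 2.72 V ≥ V_ov = 1.88 V, the device is in saturation.
I_D = ½ k_n V_ov² = 0.5 × 5.21 × 1.88² = 9.16 mA.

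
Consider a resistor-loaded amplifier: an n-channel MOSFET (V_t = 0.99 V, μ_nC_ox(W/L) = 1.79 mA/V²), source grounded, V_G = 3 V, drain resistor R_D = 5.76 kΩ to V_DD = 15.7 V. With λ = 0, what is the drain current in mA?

V_GS = V_G = 3 V, so V_ov = 3 − 0.99 = 2.01 V.
Assume saturation: I_D = ½ k_n V_ov² = 0.5 × 1.79 × 2.01² = 3.62 mA, giving V_DS = V_DD − I_D R_D = 15.7 − 3.62 × 5.76 = -5.13 V.
But -5.13 V < V_ov = 2.01 V, so the device is actually in triode.
In triode I_D = k_n[V_ov V_DS − ½ V_DS²] and I_D = (V_DD − V_DS)/R_D. Equating: 5.16 V_DS² − 21.72 V_DS + 15.7 = 0, giving V_DS = 0.926 V (the root below V_ov).
I_D = (15.7 − 0.926) / 5.76 = 2.56 mA.

I_D = 2.56 mA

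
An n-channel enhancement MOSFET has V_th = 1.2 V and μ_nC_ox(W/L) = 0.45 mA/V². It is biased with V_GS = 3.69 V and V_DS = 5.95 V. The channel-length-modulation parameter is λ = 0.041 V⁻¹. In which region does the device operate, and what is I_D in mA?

Saturation; I_D = 1.74 mA

V_ov = V_GS − V_th = 3.69 − 1.2 = 2.49 V.
Since V_DS = 5.95 V ≥ V_ov = 2.49 V, the device is in saturation.
I_D = ½ k_n V_ov² (1 + λ V_DS) = 0.5 × 0.45 × 2.49² × (1 + 0.041 × 5.95) = 1.74 mA.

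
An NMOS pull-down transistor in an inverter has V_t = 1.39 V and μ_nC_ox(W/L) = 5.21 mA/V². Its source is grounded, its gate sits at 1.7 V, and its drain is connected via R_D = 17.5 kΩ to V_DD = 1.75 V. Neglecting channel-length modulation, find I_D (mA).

V_GS = V_G = 1.7 V, so V_ov = 1.7 − 1.39 = 0.31 V.
Assume saturation: I_D = ½ k_n V_ov² = 0.5 × 5.21 × 0.31² = 0.25 mA, giving V_DS = V_DD − I_D R_D = 1.75 − 0.25 × 17.5 = -2.63 V.
But -2.63 V < V_ov = 0.31 V, so the device is actually in triode.
In triode I_D = k_n[V_ov V_DS − ½ V_DS²] and I_D = (V_DD − V_DS)/R_D. Equating: 45.6 V_DS² − 29.26 V_DS + 1.75 = 0, giving V_DS = 0.0667 V (the root below V_ov).
I_D = (1.75 − 0.0667) / 17.5 = 0.0962 mA.

I_D = 0.0962 mA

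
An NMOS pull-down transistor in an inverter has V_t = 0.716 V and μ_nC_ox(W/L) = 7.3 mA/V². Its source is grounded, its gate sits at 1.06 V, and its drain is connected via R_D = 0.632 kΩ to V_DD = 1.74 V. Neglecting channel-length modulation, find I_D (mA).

I_D = 0.432 mA

V_GS = V_G = 1.06 V, so V_ov = 1.06 − 0.716 = 0.344 V.
Assume saturation: I_D = ½ k_n V_ov² = 0.5 × 7.3 × 0.344² = 0.432 mA, giving V_DS = V_DD − I_D R_D = 1.74 − 0.432 × 0.632 = 1.47 V.
V_DS = 1.47 V ≥ V_ov = 0.344 V, confirming saturation.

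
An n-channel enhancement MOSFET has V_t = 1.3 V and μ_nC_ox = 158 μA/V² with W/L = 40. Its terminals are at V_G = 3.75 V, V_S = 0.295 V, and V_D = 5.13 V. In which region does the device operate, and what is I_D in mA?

V_GS = V_G − V_S = 3.75 − 0.295 = 3.46 V; V_DS = V_D − V_S = 5.13 − 0.295 = 4.83 V.
k_n = μ_nC_ox · (W/L) = 6.32 mA/V².
V_ov = V_GS − V_t = 3.46 − 1.3 = 2.16 V.
Since V_DS = 4.83 V ≥ V_ov = 2.16 V, the device is in saturation.
I_D = ½ k_n V_ov² = 0.5 × 6.32 × 2.16² = 14.7 mA.

Saturation; I_D = 14.7 mA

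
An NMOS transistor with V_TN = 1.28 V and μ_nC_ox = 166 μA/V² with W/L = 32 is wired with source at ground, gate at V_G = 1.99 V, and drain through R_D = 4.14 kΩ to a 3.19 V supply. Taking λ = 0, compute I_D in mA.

I_D = 0.716 mA

V_GS = V_G = 1.99 V, so V_ov = 1.99 − 1.28 = 0.71 V.
k_n = μ_nC_ox · (W/L) = 5.312 mA/V².
Assume saturation: I_D = ½ k_n V_ov² = 0.5 × 5.312 × 0.71² = 1.34 mA, giving V_DS = V_DD − I_D R_D = 3.19 − 1.34 × 4.14 = -2.35 V.
But -2.35 V < V_ov = 0.71 V, so the device is actually in triode.
In triode I_D = k_n[V_ov V_DS − ½ V_DS²] and I_D = (V_DD − V_DS)/R_D. Equating: 11 V_DS² − 16.61 V_DS + 3.19 = 0, giving V_DS = 0.226 V (the root below V_ov).
I_D = (3.19 − 0.226) / 4.14 = 0.716 mA.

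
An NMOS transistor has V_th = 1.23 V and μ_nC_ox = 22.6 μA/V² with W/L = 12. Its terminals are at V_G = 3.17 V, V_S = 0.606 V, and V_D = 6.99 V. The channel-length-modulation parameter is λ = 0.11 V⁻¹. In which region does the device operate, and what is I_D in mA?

V_GS = V_G − V_S = 3.17 − 0.606 = 2.56 V; V_DS = V_D − V_S = 6.99 − 0.606 = 6.38 V.
k_n = μ_nC_ox · (W/L) = 0.2712 mA/V².
V_ov = V_GS − V_th = 2.56 − 1.23 = 1.33 V.
Since V_DS = 6.38 V ≥ V_ov = 1.33 V, the device is in saturation.
I_D = ½ k_n V_ov² (1 + λ V_DS) = 0.5 × 0.2712 × 1.33² × (1 + 0.11 × 6.38) = 0.411 mA.

Saturation; I_D = 0.411 mA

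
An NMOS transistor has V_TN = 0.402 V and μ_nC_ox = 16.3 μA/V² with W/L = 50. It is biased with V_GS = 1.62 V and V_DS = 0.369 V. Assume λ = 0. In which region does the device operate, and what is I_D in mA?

Triode; I_D = 0.311 mA

k_n = μ_nC_ox · (W/L) = 0.815 mA/V².
V_ov = V_GS − V_TN = 1.62 − 0.402 = 1.22 V.
Since V_DS = 0.369 V < V_ov = 1.22 V, the device is in the triode region.
I_D = k_n [V_ov · V_DS − ½ V_DS²] = 0.815 × [1.22 × 0.369 − 0.5 × 0.369²] = 0.311 mA.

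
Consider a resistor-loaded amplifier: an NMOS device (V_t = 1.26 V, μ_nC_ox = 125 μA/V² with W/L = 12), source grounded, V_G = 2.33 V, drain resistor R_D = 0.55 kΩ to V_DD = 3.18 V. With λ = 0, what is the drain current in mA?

V_GS = V_G = 2.33 V, so V_ov = 2.33 − 1.26 = 1.07 V.
k_n = μ_nC_ox · (W/L) = 1.5 mA/V².
Assume saturation: I_D = ½ k_n V_ov² = 0.5 × 1.5 × 1.07² = 0.859 mA, giving V_DS = V_DD − I_D R_D = 3.18 − 0.859 × 0.55 = 2.71 V.
V_DS = 2.71 V ≥ V_ov = 1.07 V, confirming saturation.

I_D = 0.859 mA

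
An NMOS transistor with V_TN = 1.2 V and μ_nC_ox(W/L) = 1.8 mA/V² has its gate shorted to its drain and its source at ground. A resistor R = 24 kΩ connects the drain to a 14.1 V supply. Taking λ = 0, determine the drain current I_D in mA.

I_D = 0.506 mA

With gate tied to drain, V_GS = V_DS ≥ V_GS − V_TN, so the device is in saturation.
KCL at the drain: ½ k_n (V_GS − V_TN)² = (V_DD − V_GS)/R.
Let x = V_GS − 1.2. Then 21.6 x² + x − 12.9 = 0, giving x = 0.75 V (positive root), so V_GS = 1.95 V.
I_D = (V_DD − V_GS)/R = (14.1 − 1.95) / 24 = 0.506 mA.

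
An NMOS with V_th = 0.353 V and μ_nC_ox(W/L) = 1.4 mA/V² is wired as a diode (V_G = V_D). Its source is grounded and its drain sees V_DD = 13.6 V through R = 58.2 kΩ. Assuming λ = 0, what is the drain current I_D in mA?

I_D = 0.218 mA

With gate tied to drain, V_GS = V_DS ≥ V_GS − V_th, so the device is in saturation.
KCL at the drain: ½ k_n (V_GS − V_th)² = (V_DD − V_GS)/R.
Let x = V_GS − 0.353. Then 40.7 x² + x − 13.25 = 0, giving x = 0.558 V (positive root), so V_GS = 0.911 V.
I_D = (V_DD − V_GS)/R = (13.6 − 0.911) / 58.2 = 0.218 mA.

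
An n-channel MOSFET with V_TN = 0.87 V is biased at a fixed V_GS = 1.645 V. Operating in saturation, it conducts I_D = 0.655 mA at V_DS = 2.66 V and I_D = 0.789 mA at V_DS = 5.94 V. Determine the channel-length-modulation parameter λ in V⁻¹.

With V_GS fixed, I_D ∝ (1 + λ V_DS) in saturation, so I_D2/I_D1 = (1 + λ V_DS2)/(1 + λ V_DS1).
0.789/0.655 = 1.205 = (1 + 5.94 λ)/(1 + 2.66 λ).
Solving: λ (I_D1 V_DS2 − I_D2 V_DS1) = I_D2 − I_D1, so λ = (0.789 − 0.655) / (0.655 × 5.94 − 0.789 × 2.66) = 0.134 / 1.79 = 0.0748 V⁻¹.

λ = 0.0748 V⁻¹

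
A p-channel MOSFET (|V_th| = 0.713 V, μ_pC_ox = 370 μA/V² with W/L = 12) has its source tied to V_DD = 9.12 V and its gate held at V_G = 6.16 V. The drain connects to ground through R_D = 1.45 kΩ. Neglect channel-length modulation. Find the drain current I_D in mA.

V_SG = V_DD − V_G = 9.12 − 6.16 = 2.96 V, so V_ov = 2.96 − 0.713 = 2.25 V.
k_p = μ_pC_ox · (W/L) = 4.44 mA/V².
Assume saturation: I_D = ½ k_p V_ov² = 0.5 × 4.44 × 2.25² = 11.2 mA, giving V_SD = V_DD − I_D R_D = 9.12 − 11.2 × 1.45 = -7.13 V.
But -7.13 V < V_ov = 2.25 V, so the device is actually in triode.
In triode I_D = k_p[V_ov V_SD − ½ V_SD²] and I_D = (V_DD − V_SD)/R_D. Equating: 3.22 V_SD² − 15.47 V_SD + 9.12 = 0, giving V_SD = 0.688 V (the root below V_ov).
I_D = (9.12 − 0.688) / 1.45 = 5.81 mA.

I_D = 5.81 mA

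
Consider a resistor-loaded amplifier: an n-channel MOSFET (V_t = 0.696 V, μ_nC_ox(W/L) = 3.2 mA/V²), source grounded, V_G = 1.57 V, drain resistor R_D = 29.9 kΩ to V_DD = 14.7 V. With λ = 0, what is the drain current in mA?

I_D = 0.485 mA

V_GS = V_G = 1.57 V, so V_ov = 1.57 − 0.696 = 0.874 V.
Assume saturation: I_D = ½ k_n V_ov² = 0.5 × 3.2 × 0.874² = 1.22 mA, giving V_DS = V_DD − I_D R_D = 14.7 − 1.22 × 29.9 = -21.8 V.
But -21.8 V < V_ov = 0.874 V, so the device is actually in triode.
In triode I_D = k_n[V_ov V_DS − ½ V_DS²] and I_D = (V_DD − V_DS)/R_D. Equating: 47.8 V_DS² − 84.62 V_DS + 14.7 = 0, giving V_DS = 0.195 V (the root below V_ov).
I_D = (14.7 − 0.195) / 29.9 = 0.485 mA.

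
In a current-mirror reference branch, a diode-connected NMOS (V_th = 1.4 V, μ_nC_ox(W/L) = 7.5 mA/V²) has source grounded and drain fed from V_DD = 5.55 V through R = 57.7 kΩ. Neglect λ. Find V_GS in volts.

V_GS = 1.54 V

With gate tied to drain, V_GS = V_DS ≥ V_GS − V_th, so the device is in saturation.
KCL at the drain: ½ k_n (V_GS − V_th)² = (V_DD − V_GS)/R.
Let x = V_GS − 1.4. Then 216 x² + x − 4.15 = 0, giving x = 0.136 V (positive root), so V_GS = 1.54 V.
I_D = (V_DD − V_GS)/R = (5.55 − 1.54) / 57.7 = 0.0696 mA.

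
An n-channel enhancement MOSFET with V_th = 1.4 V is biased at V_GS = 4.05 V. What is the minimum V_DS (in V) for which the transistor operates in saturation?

The boundary between triode and saturation is V_DS = V_GS − V_th = V_ov.
V_ov = 4.05 − 1.4 = 2.65 V.

V_DS,sat = 2.65 V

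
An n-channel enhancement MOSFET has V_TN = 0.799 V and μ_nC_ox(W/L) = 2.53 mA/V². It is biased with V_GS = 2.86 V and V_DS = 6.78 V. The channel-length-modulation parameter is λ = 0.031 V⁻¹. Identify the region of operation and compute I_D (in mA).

V_ov = V_GS − V_TN = 2.86 − 0.799 = 2.06 V.
Since V_DS = 6.78 V ≥ V_ov = 2.06 V, the device is in saturation.
I_D = ½ k_n V_ov² (1 + λ V_DS) = 0.5 × 2.53 × 2.06² × (1 + 0.031 × 6.78) = 6.5 mA.

Saturation; I_D = 6.50 mA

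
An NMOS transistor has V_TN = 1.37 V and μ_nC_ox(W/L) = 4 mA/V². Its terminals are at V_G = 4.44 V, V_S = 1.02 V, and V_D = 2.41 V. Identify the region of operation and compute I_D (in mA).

Triode; I_D = 7.53 mA

V_GS = V_G − V_S = 4.44 − 1.02 = 3.42 V; V_DS = V_D − V_S = 2.41 − 1.02 = 1.39 V.
V_ov = V_GS − V_TN = 3.42 − 1.37 = 2.05 V.
Since V_DS = 1.39 V < V_ov = 2.05 V, the device is in the triode region.
I_D = k_n [V_ov · V_DS − ½ V_DS²] = 4 × [2.05 × 1.39 − 0.5 × 1.39²] = 7.53 mA.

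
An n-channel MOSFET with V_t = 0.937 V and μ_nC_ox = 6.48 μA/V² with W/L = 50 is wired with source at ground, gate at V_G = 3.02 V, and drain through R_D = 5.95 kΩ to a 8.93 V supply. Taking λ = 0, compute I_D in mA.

I_D = 0.703 mA

V_GS = V_G = 3.02 V, so V_ov = 3.02 − 0.937 = 2.08 V.
k_n = μ_nC_ox · (W/L) = 0.324 mA/V².
Assume saturation: I_D = ½ k_n V_ov² = 0.5 × 0.324 × 2.08² = 0.703 mA, giving V_DS = V_DD − I_D R_D = 8.93 − 0.703 × 5.95 = 4.75 V.
V_DS = 4.75 V ≥ V_ov = 2.08 V, confirming saturation.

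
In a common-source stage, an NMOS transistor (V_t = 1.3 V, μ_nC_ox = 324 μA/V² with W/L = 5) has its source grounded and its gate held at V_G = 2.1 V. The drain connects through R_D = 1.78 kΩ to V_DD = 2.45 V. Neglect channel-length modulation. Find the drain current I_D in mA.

I_D = 0.518 mA

V_GS = V_G = 2.1 V, so V_ov = 2.1 − 1.3 = 0.8 V.
k_n = μ_nC_ox · (W/L) = 1.62 mA/V².
Assume saturation: I_D = ½ k_n V_ov² = 0.5 × 1.62 × 0.8² = 0.518 mA, giving V_DS = V_DD − I_D R_D = 2.45 − 0.518 × 1.78 = 1.53 V.
V_DS = 1.53 V ≥ V_ov = 0.8 V, confirming saturation.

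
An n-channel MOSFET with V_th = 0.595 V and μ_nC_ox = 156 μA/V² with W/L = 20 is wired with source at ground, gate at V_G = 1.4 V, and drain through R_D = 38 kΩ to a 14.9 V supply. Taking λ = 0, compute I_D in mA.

V_GS = V_G = 1.4 V, so V_ov = 1.4 − 0.595 = 0.805 V.
k_n = μ_nC_ox · (W/L) = 3.12 mA/V².
Assume saturation: I_D = ½ k_n V_ov² = 0.5 × 3.12 × 0.805² = 1.01 mA, giving V_DS = V_DD − I_D R_D = 14.9 − 1.01 × 38 = -23.5 V.
But -23.5 V < V_ov = 0.805 V, so the device is actually in triode.
In triode I_D = k_n[V_ov V_DS − ½ V_DS²] and I_D = (V_DD − V_DS)/R_D. Equating: 59.3 V_DS² − 96.44 V_DS + 14.9 = 0, giving V_DS = 0.173 V (the root below V_ov).
I_D = (14.9 − 0.173) / 38 = 0.388 mA.

I_D = 0.388 mA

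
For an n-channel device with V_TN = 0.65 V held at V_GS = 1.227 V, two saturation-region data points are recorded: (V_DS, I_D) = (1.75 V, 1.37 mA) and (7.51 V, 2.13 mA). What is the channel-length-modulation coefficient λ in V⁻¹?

With V_GS fixed, I_D ∝ (1 + λ V_DS) in saturation, so I_D2/I_D1 = (1 + λ V_DS2)/(1 + λ V_DS1).
2.13/1.37 = 1.555 = (1 + 7.51 λ)/(1 + 1.75 λ).
Solving: λ (I_D1 V_DS2 − I_D2 V_DS1) = I_D2 − I_D1, so λ = (2.13 − 1.37) / (1.37 × 7.51 − 2.13 × 1.75) = 0.76 / 6.56 = 0.116 V⁻¹.

λ = 0.116 V⁻¹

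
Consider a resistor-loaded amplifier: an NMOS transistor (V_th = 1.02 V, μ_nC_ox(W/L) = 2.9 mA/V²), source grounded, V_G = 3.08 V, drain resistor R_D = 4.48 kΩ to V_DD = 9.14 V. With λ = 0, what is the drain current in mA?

I_D = 1.96 mA

V_GS = V_G = 3.08 V, so V_ov = 3.08 − 1.02 = 2.06 V.
Assume saturation: I_D = ½ k_n V_ov² = 0.5 × 2.9 × 2.06² = 6.15 mA, giving V_DS = V_DD − I_D R_D = 9.14 − 6.15 × 4.48 = -18.4 V.
But -18.4 V < V_ov = 2.06 V, so the device is actually in triode.
In triode I_D = k_n[V_ov V_DS − ½ V_DS²] and I_D = (V_DD − V_DS)/R_D. Equating: 6.5 V_DS² − 27.76 V_DS + 9.14 = 0, giving V_DS = 0.359 V (the root below V_ov).
I_D = (9.14 − 0.359) / 4.48 = 1.96 mA.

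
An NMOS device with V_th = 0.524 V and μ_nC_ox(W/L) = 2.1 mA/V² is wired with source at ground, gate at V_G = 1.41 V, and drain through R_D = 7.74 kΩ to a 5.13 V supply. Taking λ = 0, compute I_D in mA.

V_GS = V_G = 1.41 V, so V_ov = 1.41 − 0.524 = 0.886 V.
Assume saturation: I_D = ½ k_n V_ov² = 0.5 × 2.1 × 0.886² = 0.824 mA, giving V_DS = V_DD − I_D R_D = 5.13 − 0.824 × 7.74 = -1.25 V.
But -1.25 V < V_ov = 0.886 V, so the device is actually in triode.
In triode I_D = k_n[V_ov V_DS − ½ V_DS²] and I_D = (V_DD − V_DS)/R_D. Equating: 8.13 V_DS² − 15.4 V_DS + 5.13 = 0, giving V_DS = 0.431 V (the root below V_ov).
I_D = (5.13 − 0.431) / 7.74 = 0.607 mA.

I_D = 0.607 mA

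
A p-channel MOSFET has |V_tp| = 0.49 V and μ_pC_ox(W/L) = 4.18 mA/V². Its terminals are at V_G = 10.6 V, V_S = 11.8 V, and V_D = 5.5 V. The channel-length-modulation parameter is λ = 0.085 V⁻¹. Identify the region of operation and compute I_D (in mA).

Saturation; I_D = 1.62 mA

V_SG = V_S − V_G = 11.8 − 10.6 = 1.2 V; V_SD = V_S − V_D = 11.8 − 5.5 = 6.3 V.
V_ov = V_SG − |V_tp| = 1.2 − 0.49 = 0.71 V.
Since V_SD = 6.3 V ≥ V_ov = 0.71 V, the device is in saturation.
I_D = ½ k_p V_ov² (1 + λ V_SD) = 0.5 × 4.18 × 0.71² × (1 + 0.085 × 6.3) = 1.62 mA.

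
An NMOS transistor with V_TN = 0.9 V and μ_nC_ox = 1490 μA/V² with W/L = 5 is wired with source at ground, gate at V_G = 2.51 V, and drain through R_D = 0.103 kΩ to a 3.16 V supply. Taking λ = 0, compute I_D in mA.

I_D = 9.66 mA

V_GS = V_G = 2.51 V, so V_ov = 2.51 − 0.9 = 1.61 V.
k_n = μ_nC_ox · (W/L) = 7.45 mA/V².
Assume saturation: I_D = ½ k_n V_ov² = 0.5 × 7.45 × 1.61² = 9.66 mA, giving V_DS = V_DD − I_D R_D = 3.16 − 9.66 × 0.103 = 2.17 V.
V_DS = 2.17 V ≥ V_ov = 1.61 V, confirming saturation.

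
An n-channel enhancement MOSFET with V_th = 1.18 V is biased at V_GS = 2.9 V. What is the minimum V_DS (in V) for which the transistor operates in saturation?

V_DS,sat = 1.72 V

The boundary between triode and saturation is V_DS = V_GS − V_th = V_ov.
V_ov = 2.9 − 1.18 = 1.72 V.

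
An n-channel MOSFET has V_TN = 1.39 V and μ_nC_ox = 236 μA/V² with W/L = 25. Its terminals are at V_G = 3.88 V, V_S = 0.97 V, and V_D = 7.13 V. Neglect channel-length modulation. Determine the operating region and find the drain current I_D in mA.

Saturation; I_D = 6.82 mA

V_GS = V_G − V_S = 3.88 − 0.97 = 2.91 V; V_DS = V_D − V_S = 7.13 − 0.97 = 6.16 V.
k_n = μ_nC_ox · (W/L) = 5.9 mA/V².
V_ov = V_GS − V_TN = 2.91 − 1.39 = 1.52 V.
Since V_DS = 6.16 V ≥ V_ov = 1.52 V, the device is in saturation.
I_D = ½ k_n V_ov² = 0.5 × 5.9 × 1.52² = 6.82 mA.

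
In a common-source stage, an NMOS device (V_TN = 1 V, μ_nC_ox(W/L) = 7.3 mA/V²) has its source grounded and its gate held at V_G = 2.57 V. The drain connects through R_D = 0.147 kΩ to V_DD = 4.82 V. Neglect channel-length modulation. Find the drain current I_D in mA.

V_GS = V_G = 2.57 V, so V_ov = 2.57 − 1 = 1.57 V.
Assume saturation: I_D = ½ k_n V_ov² = 0.5 × 7.3 × 1.57² = 9 mA, giving V_DS = V_DD − I_D R_D = 4.82 − 9 × 0.147 = 3.5 V.
V_DS = 3.5 V ≥ V_ov = 1.57 V, confirming saturation.

I_D = 9.00 mA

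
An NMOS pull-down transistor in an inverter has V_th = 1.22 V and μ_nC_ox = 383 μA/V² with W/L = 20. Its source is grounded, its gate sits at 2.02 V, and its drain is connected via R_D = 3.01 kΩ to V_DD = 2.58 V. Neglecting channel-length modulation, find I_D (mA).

I_D = 0.809 mA

V_GS = V_G = 2.02 V, so V_ov = 2.02 − 1.22 = 0.8 V.
k_n = μ_nC_ox · (W/L) = 7.66 mA/V².
Assume saturation: I_D = ½ k_n V_ov² = 0.5 × 7.66 × 0.8² = 2.45 mA, giving V_DS = V_DD − I_D R_D = 2.58 − 2.45 × 3.01 = -4.8 V.
But -4.8 V < V_ov = 0.8 V, so the device is actually in triode.
In triode I_D = k_n[V_ov V_DS − ½ V_DS²] and I_D = (V_DD − V_DS)/R_D. Equating: 11.5 V_DS² − 19.45 V_DS + 2.58 = 0, giving V_DS = 0.145 V (the root below V_ov).
I_D = (2.58 − 0.145) / 3.01 = 0.809 mA.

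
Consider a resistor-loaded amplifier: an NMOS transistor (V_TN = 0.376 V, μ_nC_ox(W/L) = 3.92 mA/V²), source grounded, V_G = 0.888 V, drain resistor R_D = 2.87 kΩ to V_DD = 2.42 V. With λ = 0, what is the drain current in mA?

V_GS = V_G = 0.888 V, so V_ov = 0.888 − 0.376 = 0.512 V.
Assume saturation: I_D = ½ k_n V_ov² = 0.5 × 3.92 × 0.512² = 0.514 mA, giving V_DS = V_DD − I_D R_D = 2.42 − 0.514 × 2.87 = 0.945 V.
V_DS = 0.945 V ≥ V_ov = 0.512 V, confirming saturation.

I_D = 0.514 mA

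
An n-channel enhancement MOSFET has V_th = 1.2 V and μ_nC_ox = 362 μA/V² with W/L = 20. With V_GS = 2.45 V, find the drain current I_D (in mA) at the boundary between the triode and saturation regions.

At the boundary V_DS = V_ov = V_GS − V_th = 2.45 − 1.2 = 1.25 V.
k_n = μ_nC_ox · (W/L) = 7.24 mA/V².
I_D = ½ k_n V_ov² = 0.5 × 7.24 × 1.25² = 5.66 mA.

I_D = 5.66 mA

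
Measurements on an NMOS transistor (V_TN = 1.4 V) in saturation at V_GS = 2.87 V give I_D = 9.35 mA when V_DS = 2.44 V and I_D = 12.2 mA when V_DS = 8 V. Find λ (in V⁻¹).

λ = 0.0633 V⁻¹

With V_GS fixed, I_D ∝ (1 + λ V_DS) in saturation, so I_D2/I_D1 = (1 + λ V_DS2)/(1 + λ V_DS1).
12.2/9.35 = 1.305 = (1 + 8 λ)/(1 + 2.44 λ).
Solving: λ (I_D1 V_DS2 − I_D2 V_DS1) = I_D2 − I_D1, so λ = (12.2 − 9.35) / (9.35 × 8 − 12.2 × 2.44) = 2.85 / 45 = 0.0633 V⁻¹.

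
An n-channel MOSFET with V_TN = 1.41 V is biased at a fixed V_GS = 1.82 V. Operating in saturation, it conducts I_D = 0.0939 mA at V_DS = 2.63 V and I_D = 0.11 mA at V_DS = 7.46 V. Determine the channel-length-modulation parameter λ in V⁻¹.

λ = 0.0392 V⁻¹

With V_GS fixed, I_D ∝ (1 + λ V_DS) in saturation, so I_D2/I_D1 = (1 + λ V_DS2)/(1 + λ V_DS1).
0.11/0.0939 = 1.171 = (1 + 7.46 λ)/(1 + 2.63 λ).
Solving: λ (I_D1 V_DS2 − I_D2 V_DS1) = I_D2 − I_D1, so λ = (0.11 − 0.0939) / (0.0939 × 7.46 − 0.11 × 2.63) = 0.0161 / 0.411 = 0.0392 V⁻¹.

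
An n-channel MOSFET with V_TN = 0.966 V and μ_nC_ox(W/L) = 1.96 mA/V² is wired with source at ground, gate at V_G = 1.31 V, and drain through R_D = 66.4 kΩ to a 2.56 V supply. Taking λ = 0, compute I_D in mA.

V_GS = V_G = 1.31 V, so V_ov = 1.31 − 0.966 = 0.344 V.
Assume saturation: I_D = ½ k_n V_ov² = 0.5 × 1.96 × 0.344² = 0.116 mA, giving V_DS = V_DD − I_D R_D = 2.56 − 0.116 × 66.4 = -5.14 V.
But -5.14 V < V_ov = 0.344 V, so the device is actually in triode.
In triode I_D = k_n[V_ov V_DS − ½ V_DS²] and I_D = (V_DD − V_DS)/R_D. Equating: 65.1 V_DS² − 45.77 V_DS + 2.56 = 0, giving V_DS = 0.0613 V (the root below V_ov).
I_D = (2.56 − 0.0613) / 66.4 = 0.0376 mA.

I_D = 0.0376 mA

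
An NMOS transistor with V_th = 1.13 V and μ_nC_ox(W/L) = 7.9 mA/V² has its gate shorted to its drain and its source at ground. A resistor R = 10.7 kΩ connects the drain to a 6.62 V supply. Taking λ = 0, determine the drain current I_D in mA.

I_D = 0.480 mA

With gate tied to drain, V_GS = V_DS ≥ V_GS − V_th, so the device is in saturation.
KCL at the drain: ½ k_n (V_GS − V_th)² = (V_DD − V_GS)/R.
Let x = V_GS − 1.13. Then 42.3 x² + x − 5.49 = 0, giving x = 0.349 V (positive root), so V_GS = 1.48 V.
I_D = (V_DD − V_GS)/R = (6.62 − 1.48) / 10.7 = 0.48 mA.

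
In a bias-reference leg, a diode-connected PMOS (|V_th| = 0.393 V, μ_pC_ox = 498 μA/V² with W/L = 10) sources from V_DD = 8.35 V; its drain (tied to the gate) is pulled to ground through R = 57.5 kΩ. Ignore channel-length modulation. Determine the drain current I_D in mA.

With gate tied to drain, V_SG = V_SD ≥ V_SG − |V_th|, so the device is in saturation.
k_p = μ_pC_ox · (W/L) = 4.98 mA/V².
KCL at the drain: ½ k_p (V_SG − |V_th|)² = (V_DD − V_SG)/R.
Let x = V_SG − 0.393. Then 143 x² + x − 7.957 = 0, giving x = 0.232 V (positive root), so V_SG = 0.625 V.
I_D = (V_DD − V_SG)/R = (8.35 − 0.625) / 57.5 = 0.134 mA.

I_D = 0.134 mA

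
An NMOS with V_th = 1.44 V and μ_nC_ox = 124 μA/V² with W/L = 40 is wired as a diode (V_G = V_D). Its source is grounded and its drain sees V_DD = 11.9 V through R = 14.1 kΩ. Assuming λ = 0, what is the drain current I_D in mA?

I_D = 0.704 mA

With gate tied to drain, V_GS = V_DS ≥ V_GS − V_th, so the device is in saturation.
k_n = μ_nC_ox · (W/L) = 4.96 mA/V².
KCL at the drain: ½ k_n (V_GS − V_th)² = (V_DD − V_GS)/R.
Let x = V_GS − 1.44. Then 35 x² + x − 10.46 = 0, giving x = 0.533 V (positive root), so V_GS = 1.97 V.
I_D = (V_DD − V_GS)/R = (11.9 − 1.97) / 14.1 = 0.704 mA.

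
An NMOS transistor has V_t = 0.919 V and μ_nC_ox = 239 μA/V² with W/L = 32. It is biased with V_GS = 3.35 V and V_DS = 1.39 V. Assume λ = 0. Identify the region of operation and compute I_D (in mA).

Triode; I_D = 18.5 mA

k_n = μ_nC_ox · (W/L) = 7.648 mA/V².
V_ov = V_GS − V_t = 3.35 − 0.919 = 2.43 V.
Since V_DS = 1.39 V < V_ov = 2.43 V, the device is in the triode region.
I_D = k_n [V_ov · V_DS − ½ V_DS²] = 7.648 × [2.43 × 1.39 − 0.5 × 1.39²] = 18.5 mA.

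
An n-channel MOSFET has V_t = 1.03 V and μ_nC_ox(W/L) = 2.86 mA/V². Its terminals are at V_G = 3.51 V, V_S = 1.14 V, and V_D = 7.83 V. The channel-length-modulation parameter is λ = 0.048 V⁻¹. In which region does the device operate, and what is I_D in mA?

Saturation; I_D = 3.39 mA

V_GS = V_G − V_S = 3.51 − 1.14 = 2.37 V; V_DS = V_D − V_S = 7.83 − 1.14 = 6.69 V.
V_ov = V_GS − V_t = 2.37 − 1.03 = 1.34 V.
Since V_DS = 6.69 V ≥ V_ov = 1.34 V, the device is in saturation.
I_D = ½ k_n V_ov² (1 + λ V_DS) = 0.5 × 2.86 × 1.34² × (1 + 0.048 × 6.69) = 3.39 mA.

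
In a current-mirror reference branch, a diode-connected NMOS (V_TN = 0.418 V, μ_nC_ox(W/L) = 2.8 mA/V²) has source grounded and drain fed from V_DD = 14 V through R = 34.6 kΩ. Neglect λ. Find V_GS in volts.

V_GS = 0.937 V

With gate tied to drain, V_GS = V_DS ≥ V_GS − V_TN, so the device is in saturation.
KCL at the drain: ½ k_n (V_GS − V_TN)² = (V_DD − V_GS)/R.
Let x = V_GS − 0.418. Then 48.4 x² + x − 13.58 = 0, giving x = 0.519 V (positive root), so V_GS = 0.937 V.
I_D = (V_DD − V_GS)/R = (14 − 0.937) / 34.6 = 0.378 mA.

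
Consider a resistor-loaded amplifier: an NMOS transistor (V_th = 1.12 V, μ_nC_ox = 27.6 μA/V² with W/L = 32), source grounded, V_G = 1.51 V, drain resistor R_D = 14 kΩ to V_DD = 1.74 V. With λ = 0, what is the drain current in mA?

I_D = 0.0672 mA

V_GS = V_G = 1.51 V, so V_ov = 1.51 − 1.12 = 0.39 V.
k_n = μ_nC_ox · (W/L) = 0.8832 mA/V².
Assume saturation: I_D = ½ k_n V_ov² = 0.5 × 0.8832 × 0.39² = 0.0672 mA, giving V_DS = V_DD − I_D R_D = 1.74 − 0.0672 × 14 = 0.8 V.
V_DS = 0.8 V ≥ V_ov = 0.39 V, confirming saturation.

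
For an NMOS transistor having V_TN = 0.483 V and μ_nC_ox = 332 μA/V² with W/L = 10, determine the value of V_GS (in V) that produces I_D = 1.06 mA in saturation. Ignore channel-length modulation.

k_n = μ_nC_ox · (W/L) = 3.32 mA/V².
In saturation I_D = ½ k_n (V_GS − V_TN)², so V_GS − V_TN = √(2 I_D / k_n) = √(2 × 1.06 / 3.32) = 0.799 V.
V_GS = 0.483 + 0.799 = 1.28 V.

V_GS = 1.28 V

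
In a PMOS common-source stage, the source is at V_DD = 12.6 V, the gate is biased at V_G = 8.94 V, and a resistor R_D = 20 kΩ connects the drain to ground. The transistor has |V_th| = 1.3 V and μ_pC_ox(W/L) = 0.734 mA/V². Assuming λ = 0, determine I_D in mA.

V_SG = V_DD − V_G = 12.6 − 8.94 = 3.66 V, so V_ov = 3.66 − 1.3 = 2.36 V.
Assume saturation: I_D = ½ k_p V_ov² = 0.5 × 0.734 × 2.36² = 2.04 mA, giving V_SD = V_DD − I_D R_D = 12.6 − 2.04 × 20 = -28.3 V.
But -28.3 V < V_ov = 2.36 V, so the device is actually in triode.
In triode I_D = k_p[V_ov V_SD − ½ V_SD²] and I_D = (V_DD − V_SD)/R_D. Equating: 7.34 V_SD² − 35.64 V_SD + 12.6 = 0, giving V_SD = 0.384 V (the root below V_ov).
I_D = (12.6 − 0.384) / 20 = 0.611 mA.

I_D = 0.611 mA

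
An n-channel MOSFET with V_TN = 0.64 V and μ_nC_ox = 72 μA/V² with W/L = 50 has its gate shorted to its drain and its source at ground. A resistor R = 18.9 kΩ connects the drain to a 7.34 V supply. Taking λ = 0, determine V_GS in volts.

V_GS = 1.07 V

With gate tied to drain, V_GS = V_DS ≥ V_GS − V_TN, so the device is in saturation.
k_n = μ_nC_ox · (W/L) = 3.6 mA/V².
KCL at the drain: ½ k_n (V_GS − V_TN)² = (V_DD − V_GS)/R.
Let x = V_GS − 0.64. Then 34 x² + x − 6.7 = 0, giving x = 0.429 V (positive root), so V_GS = 1.07 V.
I_D = (V_DD − V_GS)/R = (7.34 − 1.07) / 18.9 = 0.332 mA.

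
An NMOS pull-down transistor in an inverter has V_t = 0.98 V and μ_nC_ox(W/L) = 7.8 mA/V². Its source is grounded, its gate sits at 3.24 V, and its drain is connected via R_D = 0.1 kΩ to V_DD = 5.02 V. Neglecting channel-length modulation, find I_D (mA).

I_D = 19.9 mA

V_GS = V_G = 3.24 V, so V_ov = 3.24 − 0.98 = 2.26 V.
Assume saturation: I_D = ½ k_n V_ov² = 0.5 × 7.8 × 2.26² = 19.9 mA, giving V_DS = V_DD − I_D R_D = 5.02 − 19.9 × 0.1 = 3.03 V.
V_DS = 3.03 V ≥ V_ov = 2.26 V, confirming saturation.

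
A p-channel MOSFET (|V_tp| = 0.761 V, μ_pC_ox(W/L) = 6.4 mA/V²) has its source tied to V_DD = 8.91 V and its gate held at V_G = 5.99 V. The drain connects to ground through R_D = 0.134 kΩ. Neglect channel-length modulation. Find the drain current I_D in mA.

V_SG = V_DD − V_G = 8.91 − 5.99 = 2.92 V, so V_ov = 2.92 − 0.761 = 2.16 V.
Assume saturation: I_D = ½ k_p V_ov² = 0.5 × 6.4 × 2.16² = 14.9 mA, giving V_SD = V_DD − I_D R_D = 8.91 − 14.9 × 0.134 = 6.91 V.
V_SD = 6.91 V ≥ V_ov = 2.16 V, confirming saturation.

I_D = 14.9 mA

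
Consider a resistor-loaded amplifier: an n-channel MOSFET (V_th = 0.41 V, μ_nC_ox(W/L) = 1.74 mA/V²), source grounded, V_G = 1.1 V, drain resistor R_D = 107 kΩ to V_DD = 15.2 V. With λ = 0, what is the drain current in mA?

V_GS = V_G = 1.1 V, so V_ov = 1.1 − 0.41 = 0.69 V.
Assume saturation: I_D = ½ k_n V_ov² = 0.5 × 1.74 × 0.69² = 0.414 mA, giving V_DS = V_DD − I_D R_D = 15.2 − 0.414 × 107 = -29.1 V.
But -29.1 V < V_ov = 0.69 V, so the device is actually in triode.
In triode I_D = k_n[V_ov V_DS − ½ V_DS²] and I_D = (V_DD − V_DS)/R_D. Equating: 93.1 V_DS² − 129.5 V_DS + 15.2 = 0, giving V_DS = 0.129 V (the root below V_ov).
I_D = (15.2 − 0.129) / 107 = 0.141 mA.

I_D = 0.141 mA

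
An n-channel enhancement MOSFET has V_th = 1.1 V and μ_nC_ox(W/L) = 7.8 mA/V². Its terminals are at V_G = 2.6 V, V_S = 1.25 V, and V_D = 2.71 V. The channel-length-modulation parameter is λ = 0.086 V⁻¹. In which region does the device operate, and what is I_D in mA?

V_GS = V_G − V_S = 2.6 − 1.25 = 1.35 V; V_DS = V_D − V_S = 2.71 − 1.25 = 1.46 V.
V_ov = V_GS − V_th = 1.35 − 1.1 = 0.25 V.
Since V_DS = 1.46 V ≥ V_ov = 0.25 V, the device is in saturation.
I_D = ½ k_n V_ov² (1 + λ V_DS) = 0.5 × 7.8 × 0.25² × (1 + 0.086 × 1.46) = 0.274 mA.

Saturation; I_D = 0.274 mA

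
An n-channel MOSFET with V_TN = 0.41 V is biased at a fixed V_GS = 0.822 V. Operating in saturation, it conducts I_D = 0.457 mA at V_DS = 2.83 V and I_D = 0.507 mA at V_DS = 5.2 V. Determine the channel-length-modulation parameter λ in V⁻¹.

λ = 0.0531 V⁻¹

With V_GS fixed, I_D ∝ (1 + λ V_DS) in saturation, so I_D2/I_D1 = (1 + λ V_DS2)/(1 + λ V_DS1).
0.507/0.457 = 1.109 = (1 + 5.2 λ)/(1 + 2.83 λ).
Solving: λ (I_D1 V_DS2 − I_D2 V_DS1) = I_D2 − I_D1, so λ = (0.507 − 0.457) / (0.457 × 5.2 − 0.507 × 2.83) = 0.05 / 0.942 = 0.0531 V⁻¹.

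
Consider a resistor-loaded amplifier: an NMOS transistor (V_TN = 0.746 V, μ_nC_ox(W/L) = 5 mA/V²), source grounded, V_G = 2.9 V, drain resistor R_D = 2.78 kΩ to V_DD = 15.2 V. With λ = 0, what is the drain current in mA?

V_GS = V_G = 2.9 V, so V_ov = 2.9 − 0.746 = 2.15 V.
Assume saturation: I_D = ½ k_n V_ov² = 0.5 × 5 × 2.15² = 11.6 mA, giving V_DS = V_DD − I_D R_D = 15.2 − 11.6 × 2.78 = -17 V.
But -17 V < V_ov = 2.15 V, so the device is actually in triode.
In triode I_D = k_n[V_ov V_DS − ½ V_DS²] and I_D = (V_DD − V_DS)/R_D. Equating: 6.95 V_DS² − 30.94 V_DS + 15.2 = 0, giving V_DS = 0.562 V (the root below V_ov).
I_D = (15.2 − 0.562) / 2.78 = 5.27 mA.

I_D = 5.27 mA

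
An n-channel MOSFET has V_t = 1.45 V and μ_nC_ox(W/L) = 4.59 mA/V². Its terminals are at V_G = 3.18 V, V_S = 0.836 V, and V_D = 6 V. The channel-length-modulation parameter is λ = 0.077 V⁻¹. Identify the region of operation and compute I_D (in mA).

Saturation; I_D = 2.56 mA

V_GS = V_G − V_S = 3.18 − 0.836 = 2.34 V; V_DS = V_D − V_S = 6 − 0.836 = 5.16 V.
V_ov = V_GS − V_t = 2.34 − 1.45 = 0.894 V.
Since V_DS = 5.16 V ≥ V_ov = 0.894 V, the device is in saturation.
I_D = ½ k_n V_ov² (1 + λ V_DS) = 0.5 × 4.59 × 0.894² × (1 + 0.077 × 5.16) = 2.56 mA.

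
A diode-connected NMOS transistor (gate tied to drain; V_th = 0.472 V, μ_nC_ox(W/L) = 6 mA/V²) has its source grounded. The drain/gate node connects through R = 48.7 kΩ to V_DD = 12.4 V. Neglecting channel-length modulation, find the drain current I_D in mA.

I_D = 0.239 mA

With gate tied to drain, V_GS = V_DS ≥ V_GS − V_th, so the device is in saturation.
KCL at the drain: ½ k_n (V_GS − V_th)² = (V_DD − V_GS)/R.
Let x = V_GS − 0.472. Then 146 x² + x − 11.93 = 0, giving x = 0.282 V (positive root), so V_GS = 0.754 V.
I_D = (V_DD − V_GS)/R = (12.4 − 0.754) / 48.7 = 0.239 mA.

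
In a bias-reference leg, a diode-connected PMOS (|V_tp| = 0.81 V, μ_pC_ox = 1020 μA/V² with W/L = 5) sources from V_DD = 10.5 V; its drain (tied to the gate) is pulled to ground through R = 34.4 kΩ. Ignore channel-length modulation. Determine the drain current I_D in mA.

I_D = 0.272 mA

With gate tied to drain, V_SG = V_SD ≥ V_SG − |V_tp|, so the device is in saturation.
k_p = μ_pC_ox · (W/L) = 5.1 mA/V².
KCL at the drain: ½ k_p (V_SG − |V_tp|)² = (V_DD − V_SG)/R.
Let x = V_SG − 0.81. Then 87.7 x² + x − 9.69 = 0, giving x = 0.327 V (positive root), so V_SG = 1.14 V.
I_D = (V_DD − V_SG)/R = (10.5 − 1.14) / 34.4 = 0.272 mA.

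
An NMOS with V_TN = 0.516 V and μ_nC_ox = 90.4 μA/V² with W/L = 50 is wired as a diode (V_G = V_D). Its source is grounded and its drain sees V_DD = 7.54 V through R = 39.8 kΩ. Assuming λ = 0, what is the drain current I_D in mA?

With gate tied to drain, V_GS = V_DS ≥ V_GS − V_TN, so the device is in saturation.
k_n = μ_nC_ox · (W/L) = 4.52 mA/V².
KCL at the drain: ½ k_n (V_GS − V_TN)² = (V_DD − V_GS)/R.
Let x = V_GS − 0.516. Then 89.9 x² + x − 7.024 = 0, giving x = 0.274 V (positive root), so V_GS = 0.79 V.
I_D = (V_DD − V_GS)/R = (7.54 − 0.79) / 39.8 = 0.17 mA.

I_D = 0.170 mA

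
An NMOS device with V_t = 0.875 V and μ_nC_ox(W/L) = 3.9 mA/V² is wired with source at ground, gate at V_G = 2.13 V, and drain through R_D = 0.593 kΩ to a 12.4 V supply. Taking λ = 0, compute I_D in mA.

V_GS = V_G = 2.13 V, so V_ov = 2.13 − 0.875 = 1.25 V.
Assume saturation: I_D = ½ k_n V_ov² = 0.5 × 3.9 × 1.25² = 3.07 mA, giving V_DS = V_DD − I_D R_D = 12.4 − 3.07 × 0.593 = 10.6 V.
V_DS = 10.6 V ≥ V_ov = 1.25 V, confirming saturation.

I_D = 3.07 mA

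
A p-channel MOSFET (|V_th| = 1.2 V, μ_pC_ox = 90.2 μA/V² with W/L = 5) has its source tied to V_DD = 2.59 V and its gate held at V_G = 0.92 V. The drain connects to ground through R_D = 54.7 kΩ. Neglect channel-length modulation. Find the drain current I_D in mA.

I_D = 0.0421 mA

V_SG = V_DD − V_G = 2.59 − 0.92 = 1.67 V, so V_ov = 1.67 − 1.2 = 0.47 V.
k_p = μ_pC_ox · (W/L) = 0.451 mA/V².
Assume saturation: I_D = ½ k_p V_ov² = 0.5 × 0.451 × 0.47² = 0.0498 mA, giving V_SD = V_DD − I_D R_D = 2.59 − 0.0498 × 54.7 = -0.135 V.
But -0.135 V < V_ov = 0.47 V, so the device is actually in triode.
In triode I_D = k_p[V_ov V_SD − ½ V_SD²] and I_D = (V_DD − V_SD)/R_D. Equating: 12.3 V_SD² − 12.59 V_SD + 2.59 = 0, giving V_SD = 0.285 V (the root below V_ov).
I_D = (2.59 − 0.285) / 54.7 = 0.0421 mA.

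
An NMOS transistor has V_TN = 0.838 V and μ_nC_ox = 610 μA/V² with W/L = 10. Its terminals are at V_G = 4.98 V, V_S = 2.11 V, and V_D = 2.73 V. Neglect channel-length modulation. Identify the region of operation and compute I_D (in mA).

Triode; I_D = 6.51 mA

V_GS = V_G − V_S = 4.98 − 2.11 = 2.87 V; V_DS = V_D − V_S = 2.73 − 2.11 = 0.62 V.
k_n = μ_nC_ox · (W/L) = 6.1 mA/V².
V_ov = V_GS − V_TN = 2.87 − 0.838 = 2.03 V.
Since V_DS = 0.62 V < V_ov = 2.03 V, the device is in the triode region.
I_D = k_n [V_ov · V_DS − ½ V_DS²] = 6.1 × [2.03 × 0.62 − 0.5 × 0.62²] = 6.51 mA.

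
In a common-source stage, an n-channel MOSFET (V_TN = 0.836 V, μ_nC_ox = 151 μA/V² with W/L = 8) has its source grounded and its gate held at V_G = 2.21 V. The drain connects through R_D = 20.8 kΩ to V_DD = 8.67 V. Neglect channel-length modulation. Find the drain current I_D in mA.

I_D = 0.404 mA

V_GS = V_G = 2.21 V, so V_ov = 2.21 − 0.836 = 1.37 V.
k_n = μ_nC_ox · (W/L) = 1.208 mA/V².
Assume saturation: I_D = ½ k_n V_ov² = 0.5 × 1.208 × 1.37² = 1.14 mA, giving V_DS = V_DD − I_D R_D = 8.67 − 1.14 × 20.8 = -15 V.
But -15 V < V_ov = 1.37 V, so the device is actually in triode.
In triode I_D = k_n[V_ov V_DS − ½ V_DS²] and I_D = (V_DD − V_DS)/R_D. Equating: 12.6 V_DS² − 35.52 V_DS + 8.67 = 0, giving V_DS = 0.27 V (the root below V_ov).
I_D = (8.67 − 0.27) / 20.8 = 0.404 mA.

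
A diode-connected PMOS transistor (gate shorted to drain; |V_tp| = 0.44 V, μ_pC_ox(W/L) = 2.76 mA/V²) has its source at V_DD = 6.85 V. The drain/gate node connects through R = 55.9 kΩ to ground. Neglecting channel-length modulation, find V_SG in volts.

V_SG = 0.722 V

With gate tied to drain, V_SG = V_SD ≥ V_SG − |V_tp|, so the device is in saturation.
KCL at the drain: ½ k_p (V_SG − |V_tp|)² = (V_DD − V_SG)/R.
Let x = V_SG − 0.44. Then 77.1 x² + x − 6.41 = 0, giving x = 0.282 V (positive root), so V_SG = 0.722 V.
I_D = (V_DD − V_SG)/R = (6.85 − 0.722) / 55.9 = 0.11 mA.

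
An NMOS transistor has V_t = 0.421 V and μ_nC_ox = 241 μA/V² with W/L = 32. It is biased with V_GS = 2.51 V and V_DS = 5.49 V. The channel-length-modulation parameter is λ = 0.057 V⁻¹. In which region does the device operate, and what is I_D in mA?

k_n = μ_nC_ox · (W/L) = 7.712 mA/V².
V_ov = V_GS − V_t = 2.51 − 0.421 = 2.09 V.
Since V_DS = 5.49 V ≥ V_ov = 2.09 V, the device is in saturation.
I_D = ½ k_n V_ov² (1 + λ V_DS) = 0.5 × 7.712 × 2.09² × (1 + 0.057 × 5.49) = 22.1 mA.

Saturation; I_D = 22.1 mA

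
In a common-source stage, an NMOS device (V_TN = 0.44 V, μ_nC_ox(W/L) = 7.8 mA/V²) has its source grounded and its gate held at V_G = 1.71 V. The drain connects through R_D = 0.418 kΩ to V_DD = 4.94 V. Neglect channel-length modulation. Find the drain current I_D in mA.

I_D = 6.29 mA

V_GS = V_G = 1.71 V, so V_ov = 1.71 − 0.44 = 1.27 V.
Assume saturation: I_D = ½ k_n V_ov² = 0.5 × 7.8 × 1.27² = 6.29 mA, giving V_DS = V_DD − I_D R_D = 4.94 − 6.29 × 0.418 = 2.31 V.
V_DS = 2.31 V ≥ V_ov = 1.27 V, confirming saturation.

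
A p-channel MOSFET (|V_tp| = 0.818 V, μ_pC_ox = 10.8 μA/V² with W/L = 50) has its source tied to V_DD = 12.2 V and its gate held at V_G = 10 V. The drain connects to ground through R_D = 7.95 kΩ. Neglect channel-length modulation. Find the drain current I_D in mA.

V_SG = V_DD − V_G = 12.2 − 10 = 2.2 V, so V_ov = 2.2 − 0.818 = 1.38 V.
k_p = μ_pC_ox · (W/L) = 0.54 mA/V².
Assume saturation: I_D = ½ k_p V_ov² = 0.5 × 0.54 × 1.38² = 0.516 mA, giving V_SD = V_DD − I_D R_D = 12.2 − 0.516 × 7.95 = 8.1 V.
V_SD = 8.1 V ≥ V_ov = 1.38 V, confirming saturation.

I_D = 0.516 mA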